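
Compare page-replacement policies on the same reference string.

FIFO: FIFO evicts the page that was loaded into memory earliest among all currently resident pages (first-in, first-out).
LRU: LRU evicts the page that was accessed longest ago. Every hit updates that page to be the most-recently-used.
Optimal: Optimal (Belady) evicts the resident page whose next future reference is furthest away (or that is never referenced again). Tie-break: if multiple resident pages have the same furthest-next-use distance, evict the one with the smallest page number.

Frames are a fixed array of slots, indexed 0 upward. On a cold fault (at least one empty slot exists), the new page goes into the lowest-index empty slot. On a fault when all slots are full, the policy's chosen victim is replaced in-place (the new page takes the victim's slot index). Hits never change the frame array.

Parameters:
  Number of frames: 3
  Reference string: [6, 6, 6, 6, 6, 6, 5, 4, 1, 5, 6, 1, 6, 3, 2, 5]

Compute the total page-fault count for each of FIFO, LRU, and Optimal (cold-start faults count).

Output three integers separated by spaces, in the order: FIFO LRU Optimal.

Answer: 8 8 6

Derivation:
--- FIFO ---
  step 0: ref 6 -> FAULT, frames=[6,-,-] (faults so far: 1)
  step 1: ref 6 -> HIT, frames=[6,-,-] (faults so far: 1)
  step 2: ref 6 -> HIT, frames=[6,-,-] (faults so far: 1)
  step 3: ref 6 -> HIT, frames=[6,-,-] (faults so far: 1)
  step 4: ref 6 -> HIT, frames=[6,-,-] (faults so far: 1)
  step 5: ref 6 -> HIT, frames=[6,-,-] (faults so far: 1)
  step 6: ref 5 -> FAULT, frames=[6,5,-] (faults so far: 2)
  step 7: ref 4 -> FAULT, frames=[6,5,4] (faults so far: 3)
  step 8: ref 1 -> FAULT, evict 6, frames=[1,5,4] (faults so far: 4)
  step 9: ref 5 -> HIT, frames=[1,5,4] (faults so far: 4)
  step 10: ref 6 -> FAULT, evict 5, frames=[1,6,4] (faults so far: 5)
  step 11: ref 1 -> HIT, frames=[1,6,4] (faults so far: 5)
  step 12: ref 6 -> HIT, frames=[1,6,4] (faults so far: 5)
  step 13: ref 3 -> FAULT, evict 4, frames=[1,6,3] (faults so far: 6)
  step 14: ref 2 -> FAULT, evict 1, frames=[2,6,3] (faults so far: 7)
  step 15: ref 5 -> FAULT, evict 6, frames=[2,5,3] (faults so far: 8)
  FIFO total faults: 8
--- LRU ---
  step 0: ref 6 -> FAULT, frames=[6,-,-] (faults so far: 1)
  step 1: ref 6 -> HIT, frames=[6,-,-] (faults so far: 1)
  step 2: ref 6 -> HIT, frames=[6,-,-] (faults so far: 1)
  step 3: ref 6 -> HIT, frames=[6,-,-] (faults so far: 1)
  step 4: ref 6 -> HIT, frames=[6,-,-] (faults so far: 1)
  step 5: ref 6 -> HIT, frames=[6,-,-] (faults so far: 1)
  step 6: ref 5 -> FAULT, frames=[6,5,-] (faults so far: 2)
  step 7: ref 4 -> FAULT, frames=[6,5,4] (faults so far: 3)
  step 8: ref 1 -> FAULT, evict 6, frames=[1,5,4] (faults so far: 4)
  step 9: ref 5 -> HIT, frames=[1,5,4] (faults so far: 4)
  step 10: ref 6 -> FAULT, evict 4, frames=[1,5,6] (faults so far: 5)
  step 11: ref 1 -> HIT, frames=[1,5,6] (faults so far: 5)
  step 12: ref 6 -> HIT, frames=[1,5,6] (faults so far: 5)
  step 13: ref 3 -> FAULT, evict 5, frames=[1,3,6] (faults so far: 6)
  step 14: ref 2 -> FAULT, evict 1, frames=[2,3,6] (faults so far: 7)
  step 15: ref 5 -> FAULT, evict 6, frames=[2,3,5] (faults so far: 8)
  LRU total faults: 8
--- Optimal ---
  step 0: ref 6 -> FAULT, frames=[6,-,-] (faults so far: 1)
  step 1: ref 6 -> HIT, frames=[6,-,-] (faults so far: 1)
  step 2: ref 6 -> HIT, frames=[6,-,-] (faults so far: 1)
  step 3: ref 6 -> HIT, frames=[6,-,-] (faults so far: 1)
  step 4: ref 6 -> HIT, frames=[6,-,-] (faults so far: 1)
  step 5: ref 6 -> HIT, frames=[6,-,-] (faults so far: 1)
  step 6: ref 5 -> FAULT, frames=[6,5,-] (faults so far: 2)
  step 7: ref 4 -> FAULT, frames=[6,5,4] (faults so far: 3)
  step 8: ref 1 -> FAULT, evict 4, frames=[6,5,1] (faults so far: 4)
  step 9: ref 5 -> HIT, frames=[6,5,1] (faults so far: 4)
  step 10: ref 6 -> HIT, frames=[6,5,1] (faults so far: 4)
  step 11: ref 1 -> HIT, frames=[6,5,1] (faults so far: 4)
  step 12: ref 6 -> HIT, frames=[6,5,1] (faults so far: 4)
  step 13: ref 3 -> FAULT, evict 1, frames=[6,5,3] (faults so far: 5)
  step 14: ref 2 -> FAULT, evict 3, frames=[6,5,2] (faults so far: 6)
  step 15: ref 5 -> HIT, frames=[6,5,2] (faults so far: 6)
  Optimal total faults: 6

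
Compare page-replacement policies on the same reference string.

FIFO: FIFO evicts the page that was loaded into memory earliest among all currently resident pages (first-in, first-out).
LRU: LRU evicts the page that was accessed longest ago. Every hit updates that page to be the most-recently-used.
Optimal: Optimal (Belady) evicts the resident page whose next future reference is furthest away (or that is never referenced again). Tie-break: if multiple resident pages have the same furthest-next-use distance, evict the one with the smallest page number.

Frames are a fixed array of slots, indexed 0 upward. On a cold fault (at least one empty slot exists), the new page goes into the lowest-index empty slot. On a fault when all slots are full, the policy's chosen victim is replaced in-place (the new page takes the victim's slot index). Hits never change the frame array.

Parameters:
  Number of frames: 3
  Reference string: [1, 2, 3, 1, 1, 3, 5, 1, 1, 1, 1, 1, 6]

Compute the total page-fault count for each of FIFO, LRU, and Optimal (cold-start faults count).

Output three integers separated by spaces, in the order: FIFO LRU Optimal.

Answer: 6 5 5

Derivation:
--- FIFO ---
  step 0: ref 1 -> FAULT, frames=[1,-,-] (faults so far: 1)
  step 1: ref 2 -> FAULT, frames=[1,2,-] (faults so far: 2)
  step 2: ref 3 -> FAULT, frames=[1,2,3] (faults so far: 3)
  step 3: ref 1 -> HIT, frames=[1,2,3] (faults so far: 3)
  step 4: ref 1 -> HIT, frames=[1,2,3] (faults so far: 3)
  step 5: ref 3 -> HIT, frames=[1,2,3] (faults so far: 3)
  step 6: ref 5 -> FAULT, evict 1, frames=[5,2,3] (faults so far: 4)
  step 7: ref 1 -> FAULT, evict 2, frames=[5,1,3] (faults so far: 5)
  step 8: ref 1 -> HIT, frames=[5,1,3] (faults so far: 5)
  step 9: ref 1 -> HIT, frames=[5,1,3] (faults so far: 5)
  step 10: ref 1 -> HIT, frames=[5,1,3] (faults so far: 5)
  step 11: ref 1 -> HIT, frames=[5,1,3] (faults so far: 5)
  step 12: ref 6 -> FAULT, evict 3, frames=[5,1,6] (faults so far: 6)
  FIFO total faults: 6
--- LRU ---
  step 0: ref 1 -> FAULT, frames=[1,-,-] (faults so far: 1)
  step 1: ref 2 -> FAULT, frames=[1,2,-] (faults so far: 2)
  step 2: ref 3 -> FAULT, frames=[1,2,3] (faults so far: 3)
  step 3: ref 1 -> HIT, frames=[1,2,3] (faults so far: 3)
  step 4: ref 1 -> HIT, frames=[1,2,3] (faults so far: 3)
  step 5: ref 3 -> HIT, frames=[1,2,3] (faults so far: 3)
  step 6: ref 5 -> FAULT, evict 2, frames=[1,5,3] (faults so far: 4)
  step 7: ref 1 -> HIT, frames=[1,5,3] (faults so far: 4)
  step 8: ref 1 -> HIT, frames=[1,5,3] (faults so far: 4)
  step 9: ref 1 -> HIT, frames=[1,5,3] (faults so far: 4)
  step 10: ref 1 -> HIT, frames=[1,5,3] (faults so far: 4)
  step 11: ref 1 -> HIT, frames=[1,5,3] (faults so far: 4)
  step 12: ref 6 -> FAULT, evict 3, frames=[1,5,6] (faults so far: 5)
  LRU total faults: 5
--- Optimal ---
  step 0: ref 1 -> FAULT, frames=[1,-,-] (faults so far: 1)
  step 1: ref 2 -> FAULT, frames=[1,2,-] (faults so far: 2)
  step 2: ref 3 -> FAULT, frames=[1,2,3] (faults so far: 3)
  step 3: ref 1 -> HIT, frames=[1,2,3] (faults so far: 3)
  step 4: ref 1 -> HIT, frames=[1,2,3] (faults so far: 3)
  step 5: ref 3 -> HIT, frames=[1,2,3] (faults so far: 3)
  step 6: ref 5 -> FAULT, evict 2, frames=[1,5,3] (faults so far: 4)
  step 7: ref 1 -> HIT, frames=[1,5,3] (faults so far: 4)
  step 8: ref 1 -> HIT, frames=[1,5,3] (faults so far: 4)
  step 9: ref 1 -> HIT, frames=[1,5,3] (faults so far: 4)
  step 10: ref 1 -> HIT, frames=[1,5,3] (faults so far: 4)
  step 11: ref 1 -> HIT, frames=[1,5,3] (faults so far: 4)
  step 12: ref 6 -> FAULT, evict 1, frames=[6,5,3] (faults so far: 5)
  Optimal total faults: 5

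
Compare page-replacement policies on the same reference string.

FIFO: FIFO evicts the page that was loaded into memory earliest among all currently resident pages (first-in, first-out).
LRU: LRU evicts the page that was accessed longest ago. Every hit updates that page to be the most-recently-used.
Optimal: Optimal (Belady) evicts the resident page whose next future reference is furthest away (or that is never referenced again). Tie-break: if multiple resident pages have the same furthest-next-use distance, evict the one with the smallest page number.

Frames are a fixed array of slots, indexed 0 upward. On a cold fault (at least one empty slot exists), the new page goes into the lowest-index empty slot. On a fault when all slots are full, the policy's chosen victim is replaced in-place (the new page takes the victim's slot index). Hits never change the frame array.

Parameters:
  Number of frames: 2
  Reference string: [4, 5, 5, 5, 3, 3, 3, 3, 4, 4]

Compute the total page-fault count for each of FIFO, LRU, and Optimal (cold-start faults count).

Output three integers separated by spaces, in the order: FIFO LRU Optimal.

Answer: 4 4 3

Derivation:
--- FIFO ---
  step 0: ref 4 -> FAULT, frames=[4,-] (faults so far: 1)
  step 1: ref 5 -> FAULT, frames=[4,5] (faults so far: 2)
  step 2: ref 5 -> HIT, frames=[4,5] (faults so far: 2)
  step 3: ref 5 -> HIT, frames=[4,5] (faults so far: 2)
  step 4: ref 3 -> FAULT, evict 4, frames=[3,5] (faults so far: 3)
  step 5: ref 3 -> HIT, frames=[3,5] (faults so far: 3)
  step 6: ref 3 -> HIT, frames=[3,5] (faults so far: 3)
  step 7: ref 3 -> HIT, frames=[3,5] (faults so far: 3)
  step 8: ref 4 -> FAULT, evict 5, frames=[3,4] (faults so far: 4)
  step 9: ref 4 -> HIT, frames=[3,4] (faults so far: 4)
  FIFO total faults: 4
--- LRU ---
  step 0: ref 4 -> FAULT, frames=[4,-] (faults so far: 1)
  step 1: ref 5 -> FAULT, frames=[4,5] (faults so far: 2)
  step 2: ref 5 -> HIT, frames=[4,5] (faults so far: 2)
  step 3: ref 5 -> HIT, frames=[4,5] (faults so far: 2)
  step 4: ref 3 -> FAULT, evict 4, frames=[3,5] (faults so far: 3)
  step 5: ref 3 -> HIT, frames=[3,5] (faults so far: 3)
  step 6: ref 3 -> HIT, frames=[3,5] (faults so far: 3)
  step 7: ref 3 -> HIT, frames=[3,5] (faults so far: 3)
  step 8: ref 4 -> FAULT, evict 5, frames=[3,4] (faults so far: 4)
  step 9: ref 4 -> HIT, frames=[3,4] (faults so far: 4)
  LRU total faults: 4
--- Optimal ---
  step 0: ref 4 -> FAULT, frames=[4,-] (faults so far: 1)
  step 1: ref 5 -> FAULT, frames=[4,5] (faults so far: 2)
  step 2: ref 5 -> HIT, frames=[4,5] (faults so far: 2)
  step 3: ref 5 -> HIT, frames=[4,5] (faults so far: 2)
  step 4: ref 3 -> FAULT, evict 5, frames=[4,3] (faults so far: 3)
  step 5: ref 3 -> HIT, frames=[4,3] (faults so far: 3)
  step 6: ref 3 -> HIT, frames=[4,3] (faults so far: 3)
  step 7: ref 3 -> HIT, frames=[4,3] (faults so far: 3)
  step 8: ref 4 -> HIT, frames=[4,3] (faults so far: 3)
  step 9: ref 4 -> HIT, frames=[4,3] (faults so far: 3)
  Optimal total faults: 3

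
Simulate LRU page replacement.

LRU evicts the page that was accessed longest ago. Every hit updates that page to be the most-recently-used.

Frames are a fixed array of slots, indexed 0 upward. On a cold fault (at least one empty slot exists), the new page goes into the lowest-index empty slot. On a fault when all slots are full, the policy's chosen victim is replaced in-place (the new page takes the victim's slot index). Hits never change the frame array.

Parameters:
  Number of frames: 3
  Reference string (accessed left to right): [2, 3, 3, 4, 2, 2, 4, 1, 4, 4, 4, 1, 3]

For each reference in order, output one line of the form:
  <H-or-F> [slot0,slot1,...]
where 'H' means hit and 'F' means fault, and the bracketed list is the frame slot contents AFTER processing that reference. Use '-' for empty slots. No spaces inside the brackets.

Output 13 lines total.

F [2,-,-]
F [2,3,-]
H [2,3,-]
F [2,3,4]
H [2,3,4]
H [2,3,4]
H [2,3,4]
F [2,1,4]
H [2,1,4]
H [2,1,4]
H [2,1,4]
H [2,1,4]
F [3,1,4]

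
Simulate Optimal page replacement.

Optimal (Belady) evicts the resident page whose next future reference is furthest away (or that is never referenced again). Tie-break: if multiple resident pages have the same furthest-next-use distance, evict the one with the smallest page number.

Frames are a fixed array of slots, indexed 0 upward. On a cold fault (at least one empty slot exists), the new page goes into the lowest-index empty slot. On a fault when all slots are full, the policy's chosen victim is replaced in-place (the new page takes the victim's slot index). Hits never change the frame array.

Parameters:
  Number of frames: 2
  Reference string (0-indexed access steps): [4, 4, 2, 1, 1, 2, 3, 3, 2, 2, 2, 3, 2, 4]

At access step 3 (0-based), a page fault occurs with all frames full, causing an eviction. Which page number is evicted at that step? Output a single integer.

Step 0: ref 4 -> FAULT, frames=[4,-]
Step 1: ref 4 -> HIT, frames=[4,-]
Step 2: ref 2 -> FAULT, frames=[4,2]
Step 3: ref 1 -> FAULT, evict 4, frames=[1,2]
At step 3: evicted page 4

Answer: 4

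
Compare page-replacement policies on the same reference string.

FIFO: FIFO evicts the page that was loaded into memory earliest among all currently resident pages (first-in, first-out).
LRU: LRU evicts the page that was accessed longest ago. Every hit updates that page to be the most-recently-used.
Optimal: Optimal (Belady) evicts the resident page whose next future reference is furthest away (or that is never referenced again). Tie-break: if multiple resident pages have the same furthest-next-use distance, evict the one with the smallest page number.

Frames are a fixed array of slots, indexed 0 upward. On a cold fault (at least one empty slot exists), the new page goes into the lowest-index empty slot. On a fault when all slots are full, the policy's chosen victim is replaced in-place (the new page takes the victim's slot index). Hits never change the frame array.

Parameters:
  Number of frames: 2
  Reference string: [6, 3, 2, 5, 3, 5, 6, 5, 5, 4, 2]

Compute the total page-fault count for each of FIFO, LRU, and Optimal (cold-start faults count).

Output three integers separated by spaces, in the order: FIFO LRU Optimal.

Answer: 9 8 7

Derivation:
--- FIFO ---
  step 0: ref 6 -> FAULT, frames=[6,-] (faults so far: 1)
  step 1: ref 3 -> FAULT, frames=[6,3] (faults so far: 2)
  step 2: ref 2 -> FAULT, evict 6, frames=[2,3] (faults so far: 3)
  step 3: ref 5 -> FAULT, evict 3, frames=[2,5] (faults so far: 4)
  step 4: ref 3 -> FAULT, evict 2, frames=[3,5] (faults so far: 5)
  step 5: ref 5 -> HIT, frames=[3,5] (faults so far: 5)
  step 6: ref 6 -> FAULT, evict 5, frames=[3,6] (faults so far: 6)
  step 7: ref 5 -> FAULT, evict 3, frames=[5,6] (faults so far: 7)
  step 8: ref 5 -> HIT, frames=[5,6] (faults so far: 7)
  step 9: ref 4 -> FAULT, evict 6, frames=[5,4] (faults so far: 8)
  step 10: ref 2 -> FAULT, evict 5, frames=[2,4] (faults so far: 9)
  FIFO total faults: 9
--- LRU ---
  step 0: ref 6 -> FAULT, frames=[6,-] (faults so far: 1)
  step 1: ref 3 -> FAULT, frames=[6,3] (faults so far: 2)
  step 2: ref 2 -> FAULT, evict 6, frames=[2,3] (faults so far: 3)
  step 3: ref 5 -> FAULT, evict 3, frames=[2,5] (faults so far: 4)
  step 4: ref 3 -> FAULT, evict 2, frames=[3,5] (faults so far: 5)
  step 5: ref 5 -> HIT, frames=[3,5] (faults so far: 5)
  step 6: ref 6 -> FAULT, evict 3, frames=[6,5] (faults so far: 6)
  step 7: ref 5 -> HIT, frames=[6,5] (faults so far: 6)
  step 8: ref 5 -> HIT, frames=[6,5] (faults so far: 6)
  step 9: ref 4 -> FAULT, evict 6, frames=[4,5] (faults so far: 7)
  step 10: ref 2 -> FAULT, evict 5, frames=[4,2] (faults so far: 8)
  LRU total faults: 8
--- Optimal ---
  step 0: ref 6 -> FAULT, frames=[6,-] (faults so far: 1)
  step 1: ref 3 -> FAULT, frames=[6,3] (faults so far: 2)
  step 2: ref 2 -> FAULT, evict 6, frames=[2,3] (faults so far: 3)
  step 3: ref 5 -> FAULT, evict 2, frames=[5,3] (faults so far: 4)
  step 4: ref 3 -> HIT, frames=[5,3] (faults so far: 4)
  step 5: ref 5 -> HIT, frames=[5,3] (faults so far: 4)
  step 6: ref 6 -> FAULT, evict 3, frames=[5,6] (faults so far: 5)
  step 7: ref 5 -> HIT, frames=[5,6] (faults so far: 5)
  step 8: ref 5 -> HIT, frames=[5,6] (faults so far: 5)
  step 9: ref 4 -> FAULT, evict 5, frames=[4,6] (faults so far: 6)
  step 10: ref 2 -> FAULT, evict 4, frames=[2,6] (faults so far: 7)
  Optimal total faults: 7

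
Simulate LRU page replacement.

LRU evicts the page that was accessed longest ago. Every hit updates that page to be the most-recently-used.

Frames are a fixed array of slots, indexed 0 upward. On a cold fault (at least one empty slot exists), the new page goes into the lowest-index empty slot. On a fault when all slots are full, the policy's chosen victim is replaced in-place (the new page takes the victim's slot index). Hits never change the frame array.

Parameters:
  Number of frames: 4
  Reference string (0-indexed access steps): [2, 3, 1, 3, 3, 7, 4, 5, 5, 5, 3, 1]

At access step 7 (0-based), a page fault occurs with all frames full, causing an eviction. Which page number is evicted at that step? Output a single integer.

Answer: 1

Derivation:
Step 0: ref 2 -> FAULT, frames=[2,-,-,-]
Step 1: ref 3 -> FAULT, frames=[2,3,-,-]
Step 2: ref 1 -> FAULT, frames=[2,3,1,-]
Step 3: ref 3 -> HIT, frames=[2,3,1,-]
Step 4: ref 3 -> HIT, frames=[2,3,1,-]
Step 5: ref 7 -> FAULT, frames=[2,3,1,7]
Step 6: ref 4 -> FAULT, evict 2, frames=[4,3,1,7]
Step 7: ref 5 -> FAULT, evict 1, frames=[4,3,5,7]
At step 7: evicted page 1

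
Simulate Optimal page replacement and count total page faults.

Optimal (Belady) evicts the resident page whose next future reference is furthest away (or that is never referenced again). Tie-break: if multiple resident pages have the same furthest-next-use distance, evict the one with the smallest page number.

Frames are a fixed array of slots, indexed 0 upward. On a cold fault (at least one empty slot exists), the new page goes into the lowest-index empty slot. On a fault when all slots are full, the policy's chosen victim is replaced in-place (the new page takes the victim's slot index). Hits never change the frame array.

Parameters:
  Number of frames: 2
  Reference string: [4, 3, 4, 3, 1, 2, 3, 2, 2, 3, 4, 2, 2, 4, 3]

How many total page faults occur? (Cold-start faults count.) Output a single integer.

Answer: 6

Derivation:
Step 0: ref 4 → FAULT, frames=[4,-]
Step 1: ref 3 → FAULT, frames=[4,3]
Step 2: ref 4 → HIT, frames=[4,3]
Step 3: ref 3 → HIT, frames=[4,3]
Step 4: ref 1 → FAULT (evict 4), frames=[1,3]
Step 5: ref 2 → FAULT (evict 1), frames=[2,3]
Step 6: ref 3 → HIT, frames=[2,3]
Step 7: ref 2 → HIT, frames=[2,3]
Step 8: ref 2 → HIT, frames=[2,3]
Step 9: ref 3 → HIT, frames=[2,3]
Step 10: ref 4 → FAULT (evict 3), frames=[2,4]
Step 11: ref 2 → HIT, frames=[2,4]
Step 12: ref 2 → HIT, frames=[2,4]
Step 13: ref 4 → HIT, frames=[2,4]
Step 14: ref 3 → FAULT (evict 2), frames=[3,4]
Total faults: 6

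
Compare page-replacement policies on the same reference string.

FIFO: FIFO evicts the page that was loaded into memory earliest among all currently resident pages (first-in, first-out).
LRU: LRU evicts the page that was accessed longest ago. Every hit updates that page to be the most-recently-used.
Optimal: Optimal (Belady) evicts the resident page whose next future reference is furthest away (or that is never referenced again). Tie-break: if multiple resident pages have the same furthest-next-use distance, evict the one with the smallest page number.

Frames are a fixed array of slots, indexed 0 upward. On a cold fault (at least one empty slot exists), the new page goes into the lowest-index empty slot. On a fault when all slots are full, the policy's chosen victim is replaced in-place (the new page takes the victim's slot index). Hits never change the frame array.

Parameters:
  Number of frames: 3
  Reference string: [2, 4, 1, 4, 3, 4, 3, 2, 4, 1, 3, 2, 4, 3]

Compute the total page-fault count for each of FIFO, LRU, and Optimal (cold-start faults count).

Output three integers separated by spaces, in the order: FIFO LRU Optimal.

--- FIFO ---
  step 0: ref 2 -> FAULT, frames=[2,-,-] (faults so far: 1)
  step 1: ref 4 -> FAULT, frames=[2,4,-] (faults so far: 2)
  step 2: ref 1 -> FAULT, frames=[2,4,1] (faults so far: 3)
  step 3: ref 4 -> HIT, frames=[2,4,1] (faults so far: 3)
  step 4: ref 3 -> FAULT, evict 2, frames=[3,4,1] (faults so far: 4)
  step 5: ref 4 -> HIT, frames=[3,4,1] (faults so far: 4)
  step 6: ref 3 -> HIT, frames=[3,4,1] (faults so far: 4)
  step 7: ref 2 -> FAULT, evict 4, frames=[3,2,1] (faults so far: 5)
  step 8: ref 4 -> FAULT, evict 1, frames=[3,2,4] (faults so far: 6)
  step 9: ref 1 -> FAULT, evict 3, frames=[1,2,4] (faults so far: 7)
  step 10: ref 3 -> FAULT, evict 2, frames=[1,3,4] (faults so far: 8)
  step 11: ref 2 -> FAULT, evict 4, frames=[1,3,2] (faults so far: 9)
  step 12: ref 4 -> FAULT, evict 1, frames=[4,3,2] (faults so far: 10)
  step 13: ref 3 -> HIT, frames=[4,3,2] (faults so far: 10)
  FIFO total faults: 10
--- LRU ---
  step 0: ref 2 -> FAULT, frames=[2,-,-] (faults so far: 1)
  step 1: ref 4 -> FAULT, frames=[2,4,-] (faults so far: 2)
  step 2: ref 1 -> FAULT, frames=[2,4,1] (faults so far: 3)
  step 3: ref 4 -> HIT, frames=[2,4,1] (faults so far: 3)
  step 4: ref 3 -> FAULT, evict 2, frames=[3,4,1] (faults so far: 4)
  step 5: ref 4 -> HIT, frames=[3,4,1] (faults so far: 4)
  step 6: ref 3 -> HIT, frames=[3,4,1] (faults so far: 4)
  step 7: ref 2 -> FAULT, evict 1, frames=[3,4,2] (faults so far: 5)
  step 8: ref 4 -> HIT, frames=[3,4,2] (faults so far: 5)
  step 9: ref 1 -> FAULT, evict 3, frames=[1,4,2] (faults so far: 6)
  step 10: ref 3 -> FAULT, evict 2, frames=[1,4,3] (faults so far: 7)
  step 11: ref 2 -> FAULT, evict 4, frames=[1,2,3] (faults so far: 8)
  step 12: ref 4 -> FAULT, evict 1, frames=[4,2,3] (faults so far: 9)
  step 13: ref 3 -> HIT, frames=[4,2,3] (faults so far: 9)
  LRU total faults: 9
--- Optimal ---
  step 0: ref 2 -> FAULT, frames=[2,-,-] (faults so far: 1)
  step 1: ref 4 -> FAULT, frames=[2,4,-] (faults so far: 2)
  step 2: ref 1 -> FAULT, frames=[2,4,1] (faults so far: 3)
  step 3: ref 4 -> HIT, frames=[2,4,1] (faults so far: 3)
  step 4: ref 3 -> FAULT, evict 1, frames=[2,4,3] (faults so far: 4)
  step 5: ref 4 -> HIT, frames=[2,4,3] (faults so far: 4)
  step 6: ref 3 -> HIT, frames=[2,4,3] (faults so far: 4)
  step 7: ref 2 -> HIT, frames=[2,4,3] (faults so far: 4)
  step 8: ref 4 -> HIT, frames=[2,4,3] (faults so far: 4)
  step 9: ref 1 -> FAULT, evict 4, frames=[2,1,3] (faults so far: 5)
  step 10: ref 3 -> HIT, frames=[2,1,3] (faults so far: 5)
  step 11: ref 2 -> HIT, frames=[2,1,3] (faults so far: 5)
  step 12: ref 4 -> FAULT, evict 1, frames=[2,4,3] (faults so far: 6)
  step 13: ref 3 -> HIT, frames=[2,4,3] (faults so far: 6)
  Optimal total faults: 6

Answer: 10 9 6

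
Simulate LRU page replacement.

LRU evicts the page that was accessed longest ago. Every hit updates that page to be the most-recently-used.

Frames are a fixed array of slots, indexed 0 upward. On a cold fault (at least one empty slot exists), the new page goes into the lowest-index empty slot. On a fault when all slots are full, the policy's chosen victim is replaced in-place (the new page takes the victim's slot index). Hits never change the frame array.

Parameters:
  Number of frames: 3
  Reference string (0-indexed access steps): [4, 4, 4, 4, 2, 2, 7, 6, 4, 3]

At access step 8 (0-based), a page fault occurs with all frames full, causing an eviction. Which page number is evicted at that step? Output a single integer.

Answer: 2

Derivation:
Step 0: ref 4 -> FAULT, frames=[4,-,-]
Step 1: ref 4 -> HIT, frames=[4,-,-]
Step 2: ref 4 -> HIT, frames=[4,-,-]
Step 3: ref 4 -> HIT, frames=[4,-,-]
Step 4: ref 2 -> FAULT, frames=[4,2,-]
Step 5: ref 2 -> HIT, frames=[4,2,-]
Step 6: ref 7 -> FAULT, frames=[4,2,7]
Step 7: ref 6 -> FAULT, evict 4, frames=[6,2,7]
Step 8: ref 4 -> FAULT, evict 2, frames=[6,4,7]
At step 8: evicted page 2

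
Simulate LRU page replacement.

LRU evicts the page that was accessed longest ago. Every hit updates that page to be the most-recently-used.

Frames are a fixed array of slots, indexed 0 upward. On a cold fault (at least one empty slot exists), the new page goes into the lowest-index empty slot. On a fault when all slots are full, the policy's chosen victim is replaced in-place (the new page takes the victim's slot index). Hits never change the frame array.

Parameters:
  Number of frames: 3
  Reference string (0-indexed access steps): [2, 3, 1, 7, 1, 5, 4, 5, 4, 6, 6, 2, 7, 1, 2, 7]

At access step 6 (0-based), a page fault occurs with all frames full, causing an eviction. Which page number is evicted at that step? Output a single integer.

Step 0: ref 2 -> FAULT, frames=[2,-,-]
Step 1: ref 3 -> FAULT, frames=[2,3,-]
Step 2: ref 1 -> FAULT, frames=[2,3,1]
Step 3: ref 7 -> FAULT, evict 2, frames=[7,3,1]
Step 4: ref 1 -> HIT, frames=[7,3,1]
Step 5: ref 5 -> FAULT, evict 3, frames=[7,5,1]
Step 6: ref 4 -> FAULT, evict 7, frames=[4,5,1]
At step 6: evicted page 7

Answer: 7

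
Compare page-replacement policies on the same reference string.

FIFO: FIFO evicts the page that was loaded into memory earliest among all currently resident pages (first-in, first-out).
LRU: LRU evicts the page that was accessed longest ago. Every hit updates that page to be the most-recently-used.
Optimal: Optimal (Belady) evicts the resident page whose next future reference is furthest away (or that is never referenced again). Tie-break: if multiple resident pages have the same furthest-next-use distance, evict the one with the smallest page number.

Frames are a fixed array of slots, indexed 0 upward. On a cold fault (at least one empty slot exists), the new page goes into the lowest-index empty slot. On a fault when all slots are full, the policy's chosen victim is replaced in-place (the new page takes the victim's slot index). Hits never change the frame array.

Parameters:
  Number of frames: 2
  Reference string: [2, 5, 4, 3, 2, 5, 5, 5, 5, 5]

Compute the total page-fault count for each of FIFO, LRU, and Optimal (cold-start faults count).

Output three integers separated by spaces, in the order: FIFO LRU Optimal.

Answer: 6 6 5

Derivation:
--- FIFO ---
  step 0: ref 2 -> FAULT, frames=[2,-] (faults so far: 1)
  step 1: ref 5 -> FAULT, frames=[2,5] (faults so far: 2)
  step 2: ref 4 -> FAULT, evict 2, frames=[4,5] (faults so far: 3)
  step 3: ref 3 -> FAULT, evict 5, frames=[4,3] (faults so far: 4)
  step 4: ref 2 -> FAULT, evict 4, frames=[2,3] (faults so far: 5)
  step 5: ref 5 -> FAULT, evict 3, frames=[2,5] (faults so far: 6)
  step 6: ref 5 -> HIT, frames=[2,5] (faults so far: 6)
  step 7: ref 5 -> HIT, frames=[2,5] (faults so far: 6)
  step 8: ref 5 -> HIT, frames=[2,5] (faults so far: 6)
  step 9: ref 5 -> HIT, frames=[2,5] (faults so far: 6)
  FIFO total faults: 6
--- LRU ---
  step 0: ref 2 -> FAULT, frames=[2,-] (faults so far: 1)
  step 1: ref 5 -> FAULT, frames=[2,5] (faults so far: 2)
  step 2: ref 4 -> FAULT, evict 2, frames=[4,5] (faults so far: 3)
  step 3: ref 3 -> FAULT, evict 5, frames=[4,3] (faults so far: 4)
  step 4: ref 2 -> FAULT, evict 4, frames=[2,3] (faults so far: 5)
  step 5: ref 5 -> FAULT, evict 3, frames=[2,5] (faults so far: 6)
  step 6: ref 5 -> HIT, frames=[2,5] (faults so far: 6)
  step 7: ref 5 -> HIT, frames=[2,5] (faults so far: 6)
  step 8: ref 5 -> HIT, frames=[2,5] (faults so far: 6)
  step 9: ref 5 -> HIT, frames=[2,5] (faults so far: 6)
  LRU total faults: 6
--- Optimal ---
  step 0: ref 2 -> FAULT, frames=[2,-] (faults so far: 1)
  step 1: ref 5 -> FAULT, frames=[2,5] (faults so far: 2)
  step 2: ref 4 -> FAULT, evict 5, frames=[2,4] (faults so far: 3)
  step 3: ref 3 -> FAULT, evict 4, frames=[2,3] (faults so far: 4)
  step 4: ref 2 -> HIT, frames=[2,3] (faults so far: 4)
  step 5: ref 5 -> FAULT, evict 2, frames=[5,3] (faults so far: 5)
  step 6: ref 5 -> HIT, frames=[5,3] (faults so far: 5)
  step 7: ref 5 -> HIT, frames=[5,3] (faults so far: 5)
  step 8: ref 5 -> HIT, frames=[5,3] (faults so far: 5)
  step 9: ref 5 -> HIT, frames=[5,3] (faults so far: 5)
  Optimal total faults: 5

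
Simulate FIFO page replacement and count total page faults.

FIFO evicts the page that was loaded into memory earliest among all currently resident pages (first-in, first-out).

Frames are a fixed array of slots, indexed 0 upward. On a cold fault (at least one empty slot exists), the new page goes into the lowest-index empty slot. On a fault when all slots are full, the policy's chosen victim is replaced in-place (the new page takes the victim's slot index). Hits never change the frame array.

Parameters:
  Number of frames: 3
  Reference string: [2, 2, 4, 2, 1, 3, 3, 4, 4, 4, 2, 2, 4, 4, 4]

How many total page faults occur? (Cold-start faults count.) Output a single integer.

Step 0: ref 2 → FAULT, frames=[2,-,-]
Step 1: ref 2 → HIT, frames=[2,-,-]
Step 2: ref 4 → FAULT, frames=[2,4,-]
Step 3: ref 2 → HIT, frames=[2,4,-]
Step 4: ref 1 → FAULT, frames=[2,4,1]
Step 5: ref 3 → FAULT (evict 2), frames=[3,4,1]
Step 6: ref 3 → HIT, frames=[3,4,1]
Step 7: ref 4 → HIT, frames=[3,4,1]
Step 8: ref 4 → HIT, frames=[3,4,1]
Step 9: ref 4 → HIT, frames=[3,4,1]
Step 10: ref 2 → FAULT (evict 4), frames=[3,2,1]
Step 11: ref 2 → HIT, frames=[3,2,1]
Step 12: ref 4 → FAULT (evict 1), frames=[3,2,4]
Step 13: ref 4 → HIT, frames=[3,2,4]
Step 14: ref 4 → HIT, frames=[3,2,4]
Total faults: 6

Answer: 6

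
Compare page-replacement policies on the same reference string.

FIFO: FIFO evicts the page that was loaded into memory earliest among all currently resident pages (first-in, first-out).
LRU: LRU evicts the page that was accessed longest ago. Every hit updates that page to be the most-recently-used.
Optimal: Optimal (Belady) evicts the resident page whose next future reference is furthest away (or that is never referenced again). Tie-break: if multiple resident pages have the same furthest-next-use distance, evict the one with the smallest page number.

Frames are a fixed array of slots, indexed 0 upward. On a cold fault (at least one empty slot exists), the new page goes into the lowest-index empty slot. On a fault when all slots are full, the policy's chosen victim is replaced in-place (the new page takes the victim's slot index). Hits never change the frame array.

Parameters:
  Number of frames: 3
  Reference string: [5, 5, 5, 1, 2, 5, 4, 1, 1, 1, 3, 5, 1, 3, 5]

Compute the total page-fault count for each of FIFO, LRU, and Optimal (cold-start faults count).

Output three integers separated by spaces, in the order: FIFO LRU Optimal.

Answer: 7 7 5

Derivation:
--- FIFO ---
  step 0: ref 5 -> FAULT, frames=[5,-,-] (faults so far: 1)
  step 1: ref 5 -> HIT, frames=[5,-,-] (faults so far: 1)
  step 2: ref 5 -> HIT, frames=[5,-,-] (faults so far: 1)
  step 3: ref 1 -> FAULT, frames=[5,1,-] (faults so far: 2)
  step 4: ref 2 -> FAULT, frames=[5,1,2] (faults so far: 3)
  step 5: ref 5 -> HIT, frames=[5,1,2] (faults so far: 3)
  step 6: ref 4 -> FAULT, evict 5, frames=[4,1,2] (faults so far: 4)
  step 7: ref 1 -> HIT, frames=[4,1,2] (faults so far: 4)
  step 8: ref 1 -> HIT, frames=[4,1,2] (faults so far: 4)
  step 9: ref 1 -> HIT, frames=[4,1,2] (faults so far: 4)
  step 10: ref 3 -> FAULT, evict 1, frames=[4,3,2] (faults so far: 5)
  step 11: ref 5 -> FAULT, evict 2, frames=[4,3,5] (faults so far: 6)
  step 12: ref 1 -> FAULT, evict 4, frames=[1,3,5] (faults so far: 7)
  step 13: ref 3 -> HIT, frames=[1,3,5] (faults so far: 7)
  step 14: ref 5 -> HIT, frames=[1,3,5] (faults so far: 7)
  FIFO total faults: 7
--- LRU ---
  step 0: ref 5 -> FAULT, frames=[5,-,-] (faults so far: 1)
  step 1: ref 5 -> HIT, frames=[5,-,-] (faults so far: 1)
  step 2: ref 5 -> HIT, frames=[5,-,-] (faults so far: 1)
  step 3: ref 1 -> FAULT, frames=[5,1,-] (faults so far: 2)
  step 4: ref 2 -> FAULT, frames=[5,1,2] (faults so far: 3)
  step 5: ref 5 -> HIT, frames=[5,1,2] (faults so far: 3)
  step 6: ref 4 -> FAULT, evict 1, frames=[5,4,2] (faults so far: 4)
  step 7: ref 1 -> FAULT, evict 2, frames=[5,4,1] (faults so far: 5)
  step 8: ref 1 -> HIT, frames=[5,4,1] (faults so far: 5)
  step 9: ref 1 -> HIT, frames=[5,4,1] (faults so far: 5)
  step 10: ref 3 -> FAULT, evict 5, frames=[3,4,1] (faults so far: 6)
  step 11: ref 5 -> FAULT, evict 4, frames=[3,5,1] (faults so far: 7)
  step 12: ref 1 -> HIT, frames=[3,5,1] (faults so far: 7)
  step 13: ref 3 -> HIT, frames=[3,5,1] (faults so far: 7)
  step 14: ref 5 -> HIT, frames=[3,5,1] (faults so far: 7)
  LRU total faults: 7
--- Optimal ---
  step 0: ref 5 -> FAULT, frames=[5,-,-] (faults so far: 1)
  step 1: ref 5 -> HIT, frames=[5,-,-] (faults so far: 1)
  step 2: ref 5 -> HIT, frames=[5,-,-] (faults so far: 1)
  step 3: ref 1 -> FAULT, frames=[5,1,-] (faults so far: 2)
  step 4: ref 2 -> FAULT, frames=[5,1,2] (faults so far: 3)
  step 5: ref 5 -> HIT, frames=[5,1,2] (faults so far: 3)
  step 6: ref 4 -> FAULT, evict 2, frames=[5,1,4] (faults so far: 4)
  step 7: ref 1 -> HIT, frames=[5,1,4] (faults so far: 4)
  step 8: ref 1 -> HIT, frames=[5,1,4] (faults so far: 4)
  step 9: ref 1 -> HIT, frames=[5,1,4] (faults so far: 4)
  step 10: ref 3 -> FAULT, evict 4, frames=[5,1,3] (faults so far: 5)
  step 11: ref 5 -> HIT, frames=[5,1,3] (faults so far: 5)
  step 12: ref 1 -> HIT, frames=[5,1,3] (faults so far: 5)
  step 13: ref 3 -> HIT, frames=[5,1,3] (faults so far: 5)
  step 14: ref 5 -> HIT, frames=[5,1,3] (faults so far: 5)
  Optimal total faults: 5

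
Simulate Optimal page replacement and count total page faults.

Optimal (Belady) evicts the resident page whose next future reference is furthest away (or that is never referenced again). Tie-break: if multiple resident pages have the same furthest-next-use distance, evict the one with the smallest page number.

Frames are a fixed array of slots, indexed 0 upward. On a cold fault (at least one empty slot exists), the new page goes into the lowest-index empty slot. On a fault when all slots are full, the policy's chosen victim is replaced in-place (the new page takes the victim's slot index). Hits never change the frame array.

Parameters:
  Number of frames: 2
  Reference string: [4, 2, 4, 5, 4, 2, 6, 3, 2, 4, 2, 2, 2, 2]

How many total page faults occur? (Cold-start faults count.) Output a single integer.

Step 0: ref 4 → FAULT, frames=[4,-]
Step 1: ref 2 → FAULT, frames=[4,2]
Step 2: ref 4 → HIT, frames=[4,2]
Step 3: ref 5 → FAULT (evict 2), frames=[4,5]
Step 4: ref 4 → HIT, frames=[4,5]
Step 5: ref 2 → FAULT (evict 5), frames=[4,2]
Step 6: ref 6 → FAULT (evict 4), frames=[6,2]
Step 7: ref 3 → FAULT (evict 6), frames=[3,2]
Step 8: ref 2 → HIT, frames=[3,2]
Step 9: ref 4 → FAULT (evict 3), frames=[4,2]
Step 10: ref 2 → HIT, frames=[4,2]
Step 11: ref 2 → HIT, frames=[4,2]
Step 12: ref 2 → HIT, frames=[4,2]
Step 13: ref 2 → HIT, frames=[4,2]
Total faults: 7

Answer: 7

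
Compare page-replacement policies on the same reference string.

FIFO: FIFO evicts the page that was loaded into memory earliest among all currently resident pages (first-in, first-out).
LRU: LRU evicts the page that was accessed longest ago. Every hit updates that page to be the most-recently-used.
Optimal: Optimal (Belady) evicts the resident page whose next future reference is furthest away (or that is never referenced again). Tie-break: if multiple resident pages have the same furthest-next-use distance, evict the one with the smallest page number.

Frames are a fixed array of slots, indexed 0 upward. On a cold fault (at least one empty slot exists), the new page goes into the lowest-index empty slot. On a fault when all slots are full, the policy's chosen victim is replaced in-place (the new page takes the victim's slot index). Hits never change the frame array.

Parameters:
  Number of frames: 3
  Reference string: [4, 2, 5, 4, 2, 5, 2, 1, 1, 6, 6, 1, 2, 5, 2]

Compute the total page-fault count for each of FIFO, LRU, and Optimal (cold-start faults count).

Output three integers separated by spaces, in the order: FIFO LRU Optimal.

Answer: 7 6 6

Derivation:
--- FIFO ---
  step 0: ref 4 -> FAULT, frames=[4,-,-] (faults so far: 1)
  step 1: ref 2 -> FAULT, frames=[4,2,-] (faults so far: 2)
  step 2: ref 5 -> FAULT, frames=[4,2,5] (faults so far: 3)
  step 3: ref 4 -> HIT, frames=[4,2,5] (faults so far: 3)
  step 4: ref 2 -> HIT, frames=[4,2,5] (faults so far: 3)
  step 5: ref 5 -> HIT, frames=[4,2,5] (faults so far: 3)
  step 6: ref 2 -> HIT, frames=[4,2,5] (faults so far: 3)
  step 7: ref 1 -> FAULT, evict 4, frames=[1,2,5] (faults so far: 4)
  step 8: ref 1 -> HIT, frames=[1,2,5] (faults so far: 4)
  step 9: ref 6 -> FAULT, evict 2, frames=[1,6,5] (faults so far: 5)
  step 10: ref 6 -> HIT, frames=[1,6,5] (faults so far: 5)
  step 11: ref 1 -> HIT, frames=[1,6,5] (faults so far: 5)
  step 12: ref 2 -> FAULT, evict 5, frames=[1,6,2] (faults so far: 6)
  step 13: ref 5 -> FAULT, evict 1, frames=[5,6,2] (faults so far: 7)
  step 14: ref 2 -> HIT, frames=[5,6,2] (faults so far: 7)
  FIFO total faults: 7
--- LRU ---
  step 0: ref 4 -> FAULT, frames=[4,-,-] (faults so far: 1)
  step 1: ref 2 -> FAULT, frames=[4,2,-] (faults so far: 2)
  step 2: ref 5 -> FAULT, frames=[4,2,5] (faults so far: 3)
  step 3: ref 4 -> HIT, frames=[4,2,5] (faults so far: 3)
  step 4: ref 2 -> HIT, frames=[4,2,5] (faults so far: 3)
  step 5: ref 5 -> HIT, frames=[4,2,5] (faults so far: 3)
  step 6: ref 2 -> HIT, frames=[4,2,5] (faults so far: 3)
  step 7: ref 1 -> FAULT, evict 4, frames=[1,2,5] (faults so far: 4)
  step 8: ref 1 -> HIT, frames=[1,2,5] (faults so far: 4)
  step 9: ref 6 -> FAULT, evict 5, frames=[1,2,6] (faults so far: 5)
  step 10: ref 6 -> HIT, frames=[1,2,6] (faults so far: 5)
  step 11: ref 1 -> HIT, frames=[1,2,6] (faults so far: 5)
  step 12: ref 2 -> HIT, frames=[1,2,6] (faults so far: 5)
  step 13: ref 5 -> FAULT, evict 6, frames=[1,2,5] (faults so far: 6)
  step 14: ref 2 -> HIT, frames=[1,2,5] (faults so far: 6)
  LRU total faults: 6
--- Optimal ---
  step 0: ref 4 -> FAULT, frames=[4,-,-] (faults so far: 1)
  step 1: ref 2 -> FAULT, frames=[4,2,-] (faults so far: 2)
  step 2: ref 5 -> FAULT, frames=[4,2,5] (faults so far: 3)
  step 3: ref 4 -> HIT, frames=[4,2,5] (faults so far: 3)
  step 4: ref 2 -> HIT, frames=[4,2,5] (faults so far: 3)
  step 5: ref 5 -> HIT, frames=[4,2,5] (faults so far: 3)
  step 6: ref 2 -> HIT, frames=[4,2,5] (faults so far: 3)
  step 7: ref 1 -> FAULT, evict 4, frames=[1,2,5] (faults so far: 4)
  step 8: ref 1 -> HIT, frames=[1,2,5] (faults so far: 4)
  step 9: ref 6 -> FAULT, evict 5, frames=[1,2,6] (faults so far: 5)
  step 10: ref 6 -> HIT, frames=[1,2,6] (faults so far: 5)
  step 11: ref 1 -> HIT, frames=[1,2,6] (faults so far: 5)
  step 12: ref 2 -> HIT, frames=[1,2,6] (faults so far: 5)
  step 13: ref 5 -> FAULT, evict 1, frames=[5,2,6] (faults so far: 6)
  step 14: ref 2 -> HIT, frames=[5,2,6] (faults so far: 6)
  Optimal total faults: 6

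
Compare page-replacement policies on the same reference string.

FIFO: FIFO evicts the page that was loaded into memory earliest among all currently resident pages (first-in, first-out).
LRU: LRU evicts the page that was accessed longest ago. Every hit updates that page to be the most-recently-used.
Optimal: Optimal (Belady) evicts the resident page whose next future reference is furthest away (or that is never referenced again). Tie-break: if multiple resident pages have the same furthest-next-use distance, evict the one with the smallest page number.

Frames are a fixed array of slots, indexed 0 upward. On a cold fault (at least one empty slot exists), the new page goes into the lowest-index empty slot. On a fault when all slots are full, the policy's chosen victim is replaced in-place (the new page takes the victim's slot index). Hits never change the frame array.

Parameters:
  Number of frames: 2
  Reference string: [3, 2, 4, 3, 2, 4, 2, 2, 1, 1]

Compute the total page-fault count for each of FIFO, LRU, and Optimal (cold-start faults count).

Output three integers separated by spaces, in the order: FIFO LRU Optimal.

--- FIFO ---
  step 0: ref 3 -> FAULT, frames=[3,-] (faults so far: 1)
  step 1: ref 2 -> FAULT, frames=[3,2] (faults so far: 2)
  step 2: ref 4 -> FAULT, evict 3, frames=[4,2] (faults so far: 3)
  step 3: ref 3 -> FAULT, evict 2, frames=[4,3] (faults so far: 4)
  step 4: ref 2 -> FAULT, evict 4, frames=[2,3] (faults so far: 5)
  step 5: ref 4 -> FAULT, evict 3, frames=[2,4] (faults so far: 6)
  step 6: ref 2 -> HIT, frames=[2,4] (faults so far: 6)
  step 7: ref 2 -> HIT, frames=[2,4] (faults so far: 6)
  step 8: ref 1 -> FAULT, evict 2, frames=[1,4] (faults so far: 7)
  step 9: ref 1 -> HIT, frames=[1,4] (faults so far: 7)
  FIFO total faults: 7
--- LRU ---
  step 0: ref 3 -> FAULT, frames=[3,-] (faults so far: 1)
  step 1: ref 2 -> FAULT, frames=[3,2] (faults so far: 2)
  step 2: ref 4 -> FAULT, evict 3, frames=[4,2] (faults so far: 3)
  step 3: ref 3 -> FAULT, evict 2, frames=[4,3] (faults so far: 4)
  step 4: ref 2 -> FAULT, evict 4, frames=[2,3] (faults so far: 5)
  step 5: ref 4 -> FAULT, evict 3, frames=[2,4] (faults so far: 6)
  step 6: ref 2 -> HIT, frames=[2,4] (faults so far: 6)
  step 7: ref 2 -> HIT, frames=[2,4] (faults so far: 6)
  step 8: ref 1 -> FAULT, evict 4, frames=[2,1] (faults so far: 7)
  step 9: ref 1 -> HIT, frames=[2,1] (faults so far: 7)
  LRU total faults: 7
--- Optimal ---
  step 0: ref 3 -> FAULT, frames=[3,-] (faults so far: 1)
  step 1: ref 2 -> FAULT, frames=[3,2] (faults so far: 2)
  step 2: ref 4 -> FAULT, evict 2, frames=[3,4] (faults so far: 3)
  step 3: ref 3 -> HIT, frames=[3,4] (faults so far: 3)
  step 4: ref 2 -> FAULT, evict 3, frames=[2,4] (faults so far: 4)
  step 5: ref 4 -> HIT, frames=[2,4] (faults so far: 4)
  step 6: ref 2 -> HIT, frames=[2,4] (faults so far: 4)
  step 7: ref 2 -> HIT, frames=[2,4] (faults so far: 4)
  step 8: ref 1 -> FAULT, evict 2, frames=[1,4] (faults so far: 5)
  step 9: ref 1 -> HIT, frames=[1,4] (faults so far: 5)
  Optimal total faults: 5

Answer: 7 7 5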